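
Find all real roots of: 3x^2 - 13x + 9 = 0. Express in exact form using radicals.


Using the quadratic formula: x = (-b ± sqrt(b^2 - 4ac)) / (2a)
Here a = 3, b = -13, c = 9
Discriminant = b^2 - 4ac = (-13)^2 - 4(3)(9) = 169 - 108 = 61
Since discriminant = 61 > 0, there are two real roots.
x = (13 ± sqrt(61)) / 6
Numerically: x ≈ 3.4684 or x ≈ 0.8650

x = (13 + sqrt(61)) / 6 or x = (13 - sqrt(61)) / 6


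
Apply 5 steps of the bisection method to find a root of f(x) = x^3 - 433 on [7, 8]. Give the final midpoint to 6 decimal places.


f(x) = x^3 - 433
f(7) = -90 < 0
f(8) = 79 > 0

Step 1: midpoint = (7.000000 + 8.000000)/2 = 7.500000
  f(7.500000) = -11.125000
  f(mid) < 0, so root is in [7.500000, 8.000000]

Step 2: midpoint = (7.500000 + 8.000000)/2 = 7.750000
  f(7.750000) = 32.484375
  f(mid) > 0, so root is in [7.500000, 7.750000]

Step 3: midpoint = (7.500000 + 7.750000)/2 = 7.625000
  f(7.625000) = 10.322266
  f(mid) > 0, so root is in [7.500000, 7.625000]

Step 4: midpoint = (7.500000 + 7.625000)/2 = 7.562500
  f(7.562500) = -0.489990
  f(mid) < 0, so root is in [7.562500, 7.625000]

Step 5: midpoint = (7.562500 + 7.625000)/2 = 7.593750
  f(7.593750) = 4.893890
  f(mid) > 0, so root is in [7.562500, 7.593750]

midpoint = 7.593750


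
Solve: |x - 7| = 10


An absolute value equation |expr| = 10 gives two cases:
Case 1: x - 7 = 10
  x = 17, so x = 17
Case 2: x - 7 = -10
  x = -3, so x = -3

x = -3, x = 17


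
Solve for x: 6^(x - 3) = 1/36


Express both sides with the same base.
1/36 = 6^(-2)
Since the bases match, equate exponents: x - 3 = -2
So x = -2 - (-3) = 1

x = 1


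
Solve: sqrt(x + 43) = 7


Square both sides: x + 43 = 7^2 = 49
x = 49 - 43 = 6
x = 6
Check: sqrt(1*6 + 43) = sqrt(49) = 7 ✓

x = 6


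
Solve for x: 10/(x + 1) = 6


Multiply both sides by (x + 1): 10 = 6(x + 1)
Distribute: 10 = 6x + 6
6x = 10 - 6 = 4
x = 2/3

x = 2/3


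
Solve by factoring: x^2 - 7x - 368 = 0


We need two numbers that multiply to -368 and add to -7.
Those numbers are -23 and 16 (since (-23) * 16 = -368 and (-23) + 16 = -7).
So x^2 - 7x - 368 = (x - 23)(x + 16) = 0
Setting each factor to zero: x = 23 or x = -16

x = -16, x = 23


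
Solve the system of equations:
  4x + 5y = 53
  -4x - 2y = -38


Using Cramer's rule:
Determinant D = (4)(-2) - (-4)(5) = -8 + 20 = 12
Dx = (53)(-2) - (-38)(5) = -106 + 190 = 84
Dy = (4)(-38) - (-4)(53) = -152 + 212 = 60
x = Dx/D = 84/12 = 7
y = Dy/D = 60/12 = 5

x = 7, y = 5


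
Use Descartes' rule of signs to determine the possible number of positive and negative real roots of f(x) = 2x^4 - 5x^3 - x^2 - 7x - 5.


Descartes' rule of signs:

For positive roots, count sign changes in f(x) = 2x^4 - 5x^3 - x^2 - 7x - 5:
Signs of coefficients: +, -, -, -, -
Number of sign changes: 1
Possible positive real roots: 1

For negative roots, examine f(-x) = 2x^4 + 5x^3 - x^2 + 7x - 5:
Signs of coefficients: +, +, -, +, -
Number of sign changes: 3
Possible negative real roots: 3, 1

Positive roots: 1; Negative roots: 3 or 1


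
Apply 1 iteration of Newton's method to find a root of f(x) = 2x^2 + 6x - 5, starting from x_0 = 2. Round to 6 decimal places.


Newton's method: x_(n+1) = x_n - f(x_n)/f'(x_n)
f(x) = 2x^2 + 6x - 5
f'(x) = 4x + 6

Iteration 1:
  f(2.000000) = 15.000000
  f'(2.000000) = 14.000000
  x_1 = 2.000000 - (15.000000)/(14.000000) = 0.928571

x_1 = 0.928571


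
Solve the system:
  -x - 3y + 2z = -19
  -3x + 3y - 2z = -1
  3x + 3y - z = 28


Using Cramer's rule. Expand each determinant along the first row.
D  = (-1)*[3*(-1) - (-2)*3] - (-3)*[(-3)*(-1) - (-2)*3] + 2*[(-3)*3 - 3*3]
  = (-1)*(3) - (-3)*(9) + 2*(-18) = -12
Dx = (-19)*[3*(-1) - (-2)*3] - (-3)*[(-1)*(-1) - (-2)*28] + 2*[(-1)*3 - 3*28]
  = (-19)*(3) - (-3)*(57) + 2*(-87) = -60
Dy = (-1)*[(-1)*(-1) - (-2)*28] - (-19)*[(-3)*(-1) - (-2)*3] + 2*[(-3)*28 - (-1)*3]
  = (-1)*(57) - (-19)*(9) + 2*(-81) = -48
Dz = (-1)*[3*28 - (-1)*3] - (-3)*[(-3)*28 - (-1)*3] + (-19)*[(-3)*3 - 3*3]
  = (-1)*(87) - (-3)*(-81) + (-19)*(-18) = 12
x = Dx/D = -60/-12 = 5, y = Dy/D = -48/-12 = 4, z = Dz/D = 12/-12 = -1
Check eq1: (-1)(5) + (-3)(4) + (2)(-1) = -19 = -19 ✓
Check eq2: (-3)(5) + (3)(4) + (-2)(-1) = -1 = -1 ✓
Check eq3: (3)(5) + (3)(4) + (-1)(-1) = 28 = 28 ✓

x = 5, y = 4, z = -1


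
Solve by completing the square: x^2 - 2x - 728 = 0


Start: x^2 - 2x - 728 = 0
Move constant: x^2 - 2x = 728
Half of -2 is -1, squared is 1
Add 1 to both sides: x^2 - 2x + 1 = 729
(x - 1)^2 = 729
x - 1 = ±27
x = 1 + 27 = 28 or x = 1 - 27 = -26

x = -26, x = 28


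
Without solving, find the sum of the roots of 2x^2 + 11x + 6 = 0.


By Vieta's formulas for ax^2 + bx + c = 0:
  Sum of roots = -b/a
  Product of roots = c/a

Here a = 2, b = 11, c = 6
Sum = -(11)/2 = -11/2
Product = 6/2 = 3

Sum = -11/2


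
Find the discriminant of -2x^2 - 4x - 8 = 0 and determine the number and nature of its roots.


For ax^2 + bx + c = 0, discriminant D = b^2 - 4ac
Here a = -2, b = -4, c = -8
D = (-4)^2 - 4(-2)(-8) = 16 - 64 = -48

D = -48 < 0
The equation has no real roots (2 complex conjugate roots).

Discriminant = -48, no real roots (2 complex conjugate roots)


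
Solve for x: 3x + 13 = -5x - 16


Starting with: 3x + 13 = -5x - 16
Move all x terms to left: (3 + 5)x = -16 - 13
Simplify: 8x = -29
Divide both sides by 8: x = -29/8

x = -29/8


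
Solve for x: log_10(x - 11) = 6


Convert to exponential form: x - 11 = 10^6 = 1000000
x = 1000000 + 11 = 1000011
Check: log_10(1000011 - 11) = log_10(1000000) = log_10(1000000) = 6 ✓

x = 1000011


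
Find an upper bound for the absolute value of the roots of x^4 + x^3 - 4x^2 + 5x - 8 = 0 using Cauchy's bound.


Cauchy's bound: all roots r satisfy |r| <= 1 + max(|a_i/a_n|) for i = 0,...,n-1
where a_n is the leading coefficient.

Coefficients: [1, 1, -4, 5, -8]
Leading coefficient a_n = 1
Ratios |a_i/a_n|: 1, 4, 5, 8
Maximum ratio: 8
Cauchy's bound: |r| <= 1 + 8 = 9

Upper bound = 9


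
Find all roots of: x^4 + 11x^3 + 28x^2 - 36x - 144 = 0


Let p(x) = x^4 + 11x^3 + 28x^2 - 36x - 144. By the rational root theorem (leading coefficient 1), any rational root is an integer divisor of 144: try ±1, ±2, ... in turn.
Test x = 1: value = -140 ≠ 0.
Test x = -1: value = -90 ≠ 0.
Test x = 2: value = 0 ✓, so (x - 2) is a factor.
Synthetic division by (x - 2): bring down 1; 1(2) + 11 = 13; 13(2) + 28 = 54; 54(2) - 36 = 72; 72(2) - 144 = 0 → quotient x^3 + 13x^2 + 54x + 72, remainder 0.
Continue with the quotient x^3 + 13x^2 + 54x + 72 (candidates must divide 72; re-test x = 2 first in case it repeats).
Test x = 2: value = 240 ≠ 0.
Test x = -2: value = 8 ≠ 0.
Test x = 3: value = 378 ≠ 0.
Test x = -3: value = 0 ✓, so (x + 3) is a factor.
Synthetic division by (x + 3): bring down 1; 1(-3) + 13 = 10; 10(-3) + 54 = 24; 24(-3) + 72 = 0 → quotient x^2 + 10x + 24, remainder 0.
Solve the quadratic x^2 + 10x + 24 = 0: discriminant = 10^2 - 4(1)(24) = 100 - 96 = 4.
sqrt(4) = 2, so x = (-10 ± 2)/2: x = -4 or x = -6.
Collecting all roots found:

x = -6, x = -4, x = -3, x = 2


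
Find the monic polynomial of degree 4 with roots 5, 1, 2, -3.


A monic polynomial with roots 5, 1, 2, -3 is:
p(x) = (x - 5)(x - 1)(x - 2)(x + 3)
After multiplying by (x - 5): x - 5
After multiplying by (x - 1): x^2 - 6x + 5
After multiplying by (x - 2): x^3 - 8x^2 + 17x - 10
After multiplying by (x + 3): x^4 - 5x^3 - 7x^2 + 41x - 30

x^4 - 5x^3 - 7x^2 + 41x - 30


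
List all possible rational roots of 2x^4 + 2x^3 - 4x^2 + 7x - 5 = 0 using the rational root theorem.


Rational root theorem: possible roots are ±p/q where:
  p divides the constant term (-5): p ∈ {1, 5}
  q divides the leading coefficient (2): q ∈ {1, 2}

All possible rational roots: -5, -5/2, -1, -1/2, 1/2, 1, 5/2, 5

-5, -5/2, -1, -1/2, 1/2, 1, 5/2, 5


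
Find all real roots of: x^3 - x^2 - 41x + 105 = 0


Let p(x) = x^3 - x^2 - 41x + 105. By the rational root theorem (leading coefficient 1), any rational root is an integer divisor of 105: try ±1, ±2, ... in turn.
Test x = 1: value = 64 ≠ 0.
Test x = -1: value = 144 ≠ 0.
Test x = 3: value = 0 ✓, so (x - 3) is a factor.
Synthetic division by (x - 3): bring down 1; 1(3) - 1 = 2; 2(3) - 41 = -35; (-35)(3) + 105 = 0 → quotient x^2 + 2x - 35, remainder 0.
Solve the quadratic x^2 + 2x - 35 = 0: discriminant = 2^2 - 4(1)(-35) = 4 + 140 = 144.
sqrt(144) = 12, so x = (-2 ± 12)/2: x = 5 or x = -7.

x = -7, x = 3, x = 5


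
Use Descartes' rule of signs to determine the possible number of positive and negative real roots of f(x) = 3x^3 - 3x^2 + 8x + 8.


Descartes' rule of signs:

For positive roots, count sign changes in f(x) = 3x^3 - 3x^2 + 8x + 8:
Signs of coefficients: +, -, +, +
Number of sign changes: 2
Possible positive real roots: 2, 0

For negative roots, examine f(-x) = -3x^3 - 3x^2 - 8x + 8:
Signs of coefficients: -, -, -, +
Number of sign changes: 1
Possible negative real roots: 1

Positive roots: 2 or 0; Negative roots: 1


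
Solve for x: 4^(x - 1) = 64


Express both sides with the same base.
64 = 4^3
Since the bases match, equate exponents: x - 1 = 3
So x = 3 - (-1) = 4

x = 4


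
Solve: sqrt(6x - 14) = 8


Square both sides: 6x - 14 = 8^2 = 64
6x = 64 + 14 = 78
x = 13
Check: sqrt(6*13 - 14) = sqrt(64) = 8 ✓

x = 13


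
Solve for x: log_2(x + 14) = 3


Convert to exponential form: x + 14 = 2^3 = 8
x = 8 - 14 = -6
Check: log_2(-6 + 14) = log_2(8) = log_2(8) = 3 ✓

x = -6


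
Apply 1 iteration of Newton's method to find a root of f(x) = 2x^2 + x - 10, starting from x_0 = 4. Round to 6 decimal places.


Newton's method: x_(n+1) = x_n - f(x_n)/f'(x_n)
f(x) = 2x^2 + x - 10
f'(x) = 4x + 1

Iteration 1:
  f(4.000000) = 26.000000
  f'(4.000000) = 17.000000
  x_1 = 4.000000 - (26.000000)/(17.000000) = 2.470588

x_1 = 2.470588


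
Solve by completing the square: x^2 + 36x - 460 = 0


Start: x^2 + 36x - 460 = 0
Move constant: x^2 + 36x = 460
Half of 36 is 18, squared is 324
Add 324 to both sides: x^2 + 36x + 324 = 784
(x + 18)^2 = 784
x + 18 = ±28
x = -18 + 28 = 10 or x = -18 - 28 = -46

x = -46, x = 10


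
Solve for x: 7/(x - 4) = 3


Multiply both sides by (x - 4): 7 = 3(x - 4)
Distribute: 7 = 3x - 12
3x = 7 + 12 = 19
x = 19/3

x = 19/3


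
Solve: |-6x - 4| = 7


An absolute value equation |expr| = 7 gives two cases:
Case 1: -6x - 4 = 7
  -6x = 11, so x = -11/6
Case 2: -6x - 4 = -7
  -6x = -3, so x = 1/2

x = -11/6, x = 1/2


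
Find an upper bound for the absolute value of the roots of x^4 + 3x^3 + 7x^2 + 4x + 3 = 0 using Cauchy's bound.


Cauchy's bound: all roots r satisfy |r| <= 1 + max(|a_i/a_n|) for i = 0,...,n-1
where a_n is the leading coefficient.

Coefficients: [1, 3, 7, 4, 3]
Leading coefficient a_n = 1
Ratios |a_i/a_n|: 3, 7, 4, 3
Maximum ratio: 7
Cauchy's bound: |r| <= 1 + 7 = 8

Upper bound = 8


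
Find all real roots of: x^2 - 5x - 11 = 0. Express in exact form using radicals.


Using the quadratic formula: x = (-b ± sqrt(b^2 - 4ac)) / (2a)
Here a = 1, b = -5, c = -11
Discriminant = b^2 - 4ac = (-5)^2 - 4(1)(-11) = 25 + 44 = 69
Since discriminant = 69 > 0, there are two real roots.
x = (5 ± sqrt(69)) / 2
Numerically: x ≈ 6.6533 or x ≈ -1.6533

x = (5 + sqrt(69)) / 2 or x = (5 - sqrt(69)) / 2


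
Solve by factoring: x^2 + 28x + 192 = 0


We need two numbers that multiply to 192 and add to 28.
Those numbers are 12 and 16 (since 12 * 16 = 192 and 12 + 16 = 28).
So x^2 + 28x + 192 = (x + 12)(x + 16) = 0
Setting each factor to zero: x = -12 or x = -16

x = -16, x = -12


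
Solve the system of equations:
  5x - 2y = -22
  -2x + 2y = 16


Using Cramer's rule:
Determinant D = (5)(2) - (-2)(-2) = 10 - 4 = 6
Dx = (-22)(2) - (16)(-2) = -44 + 32 = -12
Dy = (5)(16) - (-2)(-22) = 80 - 44 = 36
x = Dx/D = -12/6 = -2
y = Dy/D = 36/6 = 6

x = -2, y = 6


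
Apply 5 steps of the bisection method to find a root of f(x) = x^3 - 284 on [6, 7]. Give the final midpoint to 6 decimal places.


f(x) = x^3 - 284
f(6) = -68 < 0
f(7) = 59 > 0

Step 1: midpoint = (6.000000 + 7.000000)/2 = 6.500000
  f(6.500000) = -9.375000
  f(mid) < 0, so root is in [6.500000, 7.000000]

Step 2: midpoint = (6.500000 + 7.000000)/2 = 6.750000
  f(6.750000) = 23.546875
  f(mid) > 0, so root is in [6.500000, 6.750000]

Step 3: midpoint = (6.500000 + 6.750000)/2 = 6.625000
  f(6.625000) = 6.775391
  f(mid) > 0, so root is in [6.500000, 6.625000]

Step 4: midpoint = (6.500000 + 6.625000)/2 = 6.562500
  f(6.562500) = -1.376709
  f(mid) < 0, so root is in [6.562500, 6.625000]

Step 5: midpoint = (6.562500 + 6.625000)/2 = 6.593750
  f(6.593750) = 2.680023
  f(mid) > 0, so root is in [6.562500, 6.593750]

midpoint = 6.593750


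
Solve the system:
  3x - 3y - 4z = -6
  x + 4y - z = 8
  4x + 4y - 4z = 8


Using Cramer's rule. Expand each determinant along the first row.
D  = 3*[4*(-4) - (-1)*4] - (-3)*[1*(-4) - (-1)*4] + (-4)*[1*4 - 4*4]
  = 3*(-12) - (-3)*(0) + (-4)*(-12) = 12
Dx = (-6)*[4*(-4) - (-1)*4] - (-3)*[8*(-4) - (-1)*8] + (-4)*[8*4 - 4*8]
  = (-6)*(-12) - (-3)*(-24) + (-4)*(0) = 0
Dy = 3*[8*(-4) - (-1)*8] - (-6)*[1*(-4) - (-1)*4] + (-4)*[1*8 - 8*4]
  = 3*(-24) - (-6)*(0) + (-4)*(-24) = 24
Dz = 3*[4*8 - 8*4] - (-3)*[1*8 - 8*4] + (-6)*[1*4 - 4*4]
  = 3*(0) - (-3)*(-24) + (-6)*(-12) = 0
x = Dx/D = 0/12 = 0, y = Dy/D = 24/12 = 2, z = Dz/D = 0/12 = 0
Check eq1: (3)(0) + (-3)(2) + (-4)(0) = -6 = -6 ✓
Check eq2: (1)(0) + (4)(2) + (-1)(0) = 8 = 8 ✓
Check eq3: (4)(0) + (4)(2) + (-4)(0) = 8 = 8 ✓

x = 0, y = 2, z = 0


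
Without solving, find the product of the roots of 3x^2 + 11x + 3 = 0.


By Vieta's formulas for ax^2 + bx + c = 0:
  Sum of roots = -b/a
  Product of roots = c/a

Here a = 3, b = 11, c = 3
Sum = -(11)/3 = -11/3
Product = 3/3 = 1

Product = 1


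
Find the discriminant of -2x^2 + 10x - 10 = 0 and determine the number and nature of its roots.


For ax^2 + bx + c = 0, discriminant D = b^2 - 4ac
Here a = -2, b = 10, c = -10
D = (10)^2 - 4(-2)(-10) = 100 - 80 = 20

D = 20 > 0 but not a perfect square
The equation has 2 distinct real irrational roots.

Discriminant = 20, 2 distinct real irrational roots


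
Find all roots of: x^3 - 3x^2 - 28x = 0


The constant term is 0, so x = 0 is a root. Factor out x:
  x^2 - 3x - 28 = 0
Solve the quadratic x^2 - 3x - 28 = 0: discriminant = (-3)^2 - 4(1)(-28) = 9 + 112 = 121.
sqrt(121) = 11, so x = (3 ± 11)/2: x = 7 or x = -4.
Collecting all roots found:

x = -4, x = 0, x = 7


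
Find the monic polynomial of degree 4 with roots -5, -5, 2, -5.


A monic polynomial with roots -5, -5, 2, -5 is:
p(x) = (x + 5)(x + 5)(x - 2)(x + 5)
After multiplying by (x + 5): x + 5
After multiplying by (x + 5): x^2 + 10x + 25
After multiplying by (x - 2): x^3 + 8x^2 + 5x - 50
After multiplying by (x + 5): x^4 + 13x^3 + 45x^2 - 25x - 250

x^4 + 13x^3 + 45x^2 - 25x - 250


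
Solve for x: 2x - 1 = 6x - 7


Starting with: 2x - 1 = 6x - 7
Move all x terms to left: (2 - 6)x = -7 + 1
Simplify: -4x = -6
Divide both sides by -4: x = 3/2

x = 3/2


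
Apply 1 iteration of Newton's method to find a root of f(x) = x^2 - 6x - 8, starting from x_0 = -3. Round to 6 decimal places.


Newton's method: x_(n+1) = x_n - f(x_n)/f'(x_n)
f(x) = x^2 - 6x - 8
f'(x) = 2x - 6

Iteration 1:
  f(-3.000000) = 19.000000
  f'(-3.000000) = -12.000000
  x_1 = -3.000000 - (19.000000)/(-12.000000) = -1.416667

x_1 = -1.416667


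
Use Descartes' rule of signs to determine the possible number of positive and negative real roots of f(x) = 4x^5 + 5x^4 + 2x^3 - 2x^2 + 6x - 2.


Descartes' rule of signs:

For positive roots, count sign changes in f(x) = 4x^5 + 5x^4 + 2x^3 - 2x^2 + 6x - 2:
Signs of coefficients: +, +, +, -, +, -
Number of sign changes: 3
Possible positive real roots: 3, 1

For negative roots, examine f(-x) = -4x^5 + 5x^4 - 2x^3 - 2x^2 - 6x - 2:
Signs of coefficients: -, +, -, -, -, -
Number of sign changes: 2
Possible negative real roots: 2, 0

Positive roots: 3 or 1; Negative roots: 2 or 0


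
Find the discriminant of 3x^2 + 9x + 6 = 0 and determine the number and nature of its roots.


For ax^2 + bx + c = 0, discriminant D = b^2 - 4ac
Here a = 3, b = 9, c = 6
D = (9)^2 - 4(3)(6) = 81 - 72 = 9

D = 9 > 0 and is a perfect square (sqrt = 3)
The equation has 2 distinct real rational roots.

Discriminant = 9, 2 distinct real rational roots


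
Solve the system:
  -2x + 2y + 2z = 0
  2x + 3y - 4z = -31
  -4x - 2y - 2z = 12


Using Cramer's rule. Expand each determinant along the first row.
D  = (-2)*[3*(-2) - (-4)*(-2)] - 2*[2*(-2) - (-4)*(-4)] + 2*[2*(-2) - 3*(-4)]
  = (-2)*(-14) - 2*(-20) + 2*(8) = 84
Dx = 0*[3*(-2) - (-4)*(-2)] - 2*[(-31)*(-2) - (-4)*12] + 2*[(-31)*(-2) - 3*12]
  = 0*(-14) - 2*(110) + 2*(26) = -168
Dy = (-2)*[(-31)*(-2) - (-4)*12] - 0*[2*(-2) - (-4)*(-4)] + 2*[2*12 - (-31)*(-4)]
  = (-2)*(110) - 0*(-20) + 2*(-100) = -420
Dz = (-2)*[3*12 - (-31)*(-2)] - 2*[2*12 - (-31)*(-4)] + 0*[2*(-2) - 3*(-4)]
  = (-2)*(-26) - 2*(-100) + 0*(8) = 252
x = Dx/D = -168/84 = -2, y = Dy/D = -420/84 = -5, z = Dz/D = 252/84 = 3
Check eq1: (-2)(-2) + (2)(-5) + (2)(3) = 0 = 0 ✓
Check eq2: (2)(-2) + (3)(-5) + (-4)(3) = -31 = -31 ✓
Check eq3: (-4)(-2) + (-2)(-5) + (-2)(3) = 12 = 12 ✓

x = -2, y = -5, z = 3


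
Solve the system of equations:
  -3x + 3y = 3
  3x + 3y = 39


Using Cramer's rule:
Determinant D = (-3)(3) - (3)(3) = -9 - 9 = -18
Dx = (3)(3) - (39)(3) = 9 - 117 = -108
Dy = (-3)(39) - (3)(3) = -117 - 9 = -126
x = Dx/D = -108/-18 = 6
y = Dy/D = -126/-18 = 7

x = 6, y = 7


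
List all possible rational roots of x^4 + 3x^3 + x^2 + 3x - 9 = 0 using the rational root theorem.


Rational root theorem: possible roots are ±p/q where:
  p divides the constant term (-9): p ∈ {1, 3, 9}
  q divides the leading coefficient (1): q ∈ {1}

All possible rational roots: -9, -3, -1, 1, 3, 9

-9, -3, -1, 1, 3, 9


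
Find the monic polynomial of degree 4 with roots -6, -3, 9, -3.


A monic polynomial with roots -6, -3, 9, -3 is:
p(x) = (x + 6)(x + 3)(x - 9)(x + 3)
After multiplying by (x + 6): x + 6
After multiplying by (x + 3): x^2 + 9x + 18
After multiplying by (x - 9): x^3 - 63x - 162
After multiplying by (x + 3): x^4 + 3x^3 - 63x^2 - 351x - 486

x^4 + 3x^3 - 63x^2 - 351x - 486


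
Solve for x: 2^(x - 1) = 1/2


Express both sides with the same base.
1/2 = 2^(-1)
Since the bases match, equate exponents: x - 1 = -1
So x = -1 - (-1) = 0

x = 0


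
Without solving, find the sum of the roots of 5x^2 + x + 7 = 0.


By Vieta's formulas for ax^2 + bx + c = 0:
  Sum of roots = -b/a
  Product of roots = c/a

Here a = 5, b = 1, c = 7
Sum = -(1)/5 = -1/5
Product = 7/5 = 7/5

Sum = -1/5


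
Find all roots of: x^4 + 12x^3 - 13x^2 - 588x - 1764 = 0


Let p(x) = x^4 + 12x^3 - 13x^2 - 588x - 1764. By the rational root theorem (leading coefficient 1), any rational root is an integer divisor of 1764: try ±1, ±2, ... in turn.
Test x = 1: value = -2352 ≠ 0.
Test x = -1: value = -1200 ≠ 0.
Test x = 2: value = -2880 ≠ 0.
Test x = -2: value = -720 ≠ 0.
Test x = 3: value = -3240 ≠ 0.
Test x = -3: value = -360 ≠ 0.
Test x = 4: value = -3300 ≠ 0.
Test x = -4: value = -132 ≠ 0.
Test x = 6: value = -1872 ≠ 0.
Test x = -6: value = 0 ✓, so (x + 6) is a factor.
Synthetic division by (x + 6): bring down 1; 1(-6) + 12 = 6; 6(-6) - 13 = -49; (-49)(-6) - 588 = -294; (-294)(-6) - 1764 = 0 → quotient x^3 + 6x^2 - 49x - 294, remainder 0.
Continue with the quotient x^3 + 6x^2 - 49x - 294 (candidates must divide 294; re-test x = -6 first in case it repeats).
Test x = -6: value = 0 ✓, so (x + 6) is a factor.
Synthetic division by (x + 6): bring down 1; 1(-6) + 6 = 0; 0(-6) - 49 = -49; (-49)(-6) - 294 = 0 → quotient x^2 - 49, remainder 0.
Solve the quadratic x^2 - 49 = 0: discriminant = 0^2 - 4(1)(-49) = 0 + 196 = 196.
sqrt(196) = 14, so x = (0 ± 14)/2: x = 7 or x = -7.
Collecting all roots found:

x = -7, x = -6 (multiplicity 2), x = 7


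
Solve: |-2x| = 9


An absolute value equation |expr| = 9 gives two cases:
Case 1: -2x = 9
  -2x = 9, so x = -9/2
Case 2: -2x = -9
  -2x = -9, so x = 9/2

x = -9/2, x = 9/2


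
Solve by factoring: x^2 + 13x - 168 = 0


We need two numbers that multiply to -168 and add to 13.
Those numbers are 21 and -8 (since 21 * (-8) = -168 and 21 + (-8) = 13).
So x^2 + 13x - 168 = (x + 21)(x - 8) = 0
Setting each factor to zero: x = -21 or x = 8

x = -21, x = 8


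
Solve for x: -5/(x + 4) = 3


Multiply both sides by (x + 4): -5 = 3(x + 4)
Distribute: -5 = 3x + 12
3x = -5 - 12 = -17
x = -17/3

x = -17/3


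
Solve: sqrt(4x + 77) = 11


Square both sides: 4x + 77 = 11^2 = 121
4x = 121 - 77 = 44
x = 11
Check: sqrt(4*11 + 77) = sqrt(121) = 11 ✓

x = 11


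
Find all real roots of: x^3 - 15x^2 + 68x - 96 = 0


Let p(x) = x^3 - 15x^2 + 68x - 96. By the rational root theorem (leading coefficient 1), any rational root is an integer divisor of 96: try ±1, ±2, ... in turn.
Test x = 1: value = -42 ≠ 0.
Test x = -1: value = -180 ≠ 0.
Test x = 2: value = -12 ≠ 0.
Test x = -2: value = -300 ≠ 0.
Test x = 3: value = 0 ✓, so (x - 3) is a factor.
Synthetic division by (x - 3): bring down 1; 1(3) - 15 = -12; (-12)(3) + 68 = 32; 32(3) - 96 = 0 → quotient x^2 - 12x + 32, remainder 0.
Solve the quadratic x^2 - 12x + 32 = 0: discriminant = (-12)^2 - 4(1)(32) = 144 - 128 = 16.
sqrt(16) = 4, so x = (12 ± 4)/2: x = 8 or x = 4.

x = 3, x = 4, x = 8


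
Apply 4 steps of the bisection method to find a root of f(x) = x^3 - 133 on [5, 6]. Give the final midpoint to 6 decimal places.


f(x) = x^3 - 133
f(5) = -8 < 0
f(6) = 83 > 0

Step 1: midpoint = (5.000000 + 6.000000)/2 = 5.500000
  f(5.500000) = 33.375000
  f(mid) > 0, so root is in [5.000000, 5.500000]

Step 2: midpoint = (5.000000 + 5.500000)/2 = 5.250000
  f(5.250000) = 11.703125
  f(mid) > 0, so root is in [5.000000, 5.250000]

Step 3: midpoint = (5.000000 + 5.250000)/2 = 5.125000
  f(5.125000) = 1.611328
  f(mid) > 0, so root is in [5.000000, 5.125000]

Step 4: midpoint = (5.000000 + 5.125000)/2 = 5.062500
  f(5.062500) = -3.253662
  f(mid) < 0, so root is in [5.062500, 5.125000]

midpoint = 5.062500


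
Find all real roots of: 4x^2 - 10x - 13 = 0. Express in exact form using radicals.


Using the quadratic formula: x = (-b ± sqrt(b^2 - 4ac)) / (2a)
Here a = 4, b = -10, c = -13
Discriminant = b^2 - 4ac = (-10)^2 - 4(4)(-13) = 100 + 208 = 308
Since discriminant = 308 > 0, there are two real roots.
x = (10 ± 2*sqrt(77)) / 8
Simplifying: x = (5 ± sqrt(77)) / 4
Numerically: x ≈ 3.4437 or x ≈ -0.9437

x = (5 + sqrt(77)) / 4 or x = (5 - sqrt(77)) / 4


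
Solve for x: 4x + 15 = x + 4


Starting with: 4x + 15 = x + 4
Move all x terms to left: (4 - 1)x = 4 - 15
Simplify: 3x = -11
Divide both sides by 3: x = -11/3

x = -11/3


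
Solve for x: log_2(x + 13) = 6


Convert to exponential form: x + 13 = 2^6 = 64
x = 64 - 13 = 51
Check: log_2(51 + 13) = log_2(64) = log_2(64) = 6 ✓

x = 51


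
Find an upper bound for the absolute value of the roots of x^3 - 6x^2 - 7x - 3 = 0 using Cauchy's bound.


Cauchy's bound: all roots r satisfy |r| <= 1 + max(|a_i/a_n|) for i = 0,...,n-1
where a_n is the leading coefficient.

Coefficients: [1, -6, -7, -3]
Leading coefficient a_n = 1
Ratios |a_i/a_n|: 6, 7, 3
Maximum ratio: 7
Cauchy's bound: |r| <= 1 + 7 = 8

Upper bound = 8


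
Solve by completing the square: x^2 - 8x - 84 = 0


Start: x^2 - 8x - 84 = 0
Move constant: x^2 - 8x = 84
Half of -8 is -4, squared is 16
Add 16 to both sides: x^2 - 8x + 16 = 100
(x - 4)^2 = 100
x - 4 = ±10
x = 4 + 10 = 14 or x = 4 - 10 = -6

x = -6, x = 14


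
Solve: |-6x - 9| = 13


An absolute value equation |expr| = 13 gives two cases:
Case 1: -6x - 9 = 13
  -6x = 22, so x = -11/3
Case 2: -6x - 9 = -13
  -6x = -4, so x = 2/3

x = -11/3, x = 2/3


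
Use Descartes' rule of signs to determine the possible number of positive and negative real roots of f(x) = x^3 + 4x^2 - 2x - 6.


Descartes' rule of signs:

For positive roots, count sign changes in f(x) = x^3 + 4x^2 - 2x - 6:
Signs of coefficients: +, +, -, -
Number of sign changes: 1
Possible positive real roots: 1

For negative roots, examine f(-x) = -x^3 + 4x^2 + 2x - 6:
Signs of coefficients: -, +, +, -
Number of sign changes: 2
Possible negative real roots: 2, 0

Positive roots: 1; Negative roots: 2 or 0


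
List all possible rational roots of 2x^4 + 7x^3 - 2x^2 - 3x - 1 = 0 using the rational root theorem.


Rational root theorem: possible roots are ±p/q where:
  p divides the constant term (-1): p ∈ {1}
  q divides the leading coefficient (2): q ∈ {1, 2}

All possible rational roots: -1, -1/2, 1/2, 1

-1, -1/2, 1/2, 1


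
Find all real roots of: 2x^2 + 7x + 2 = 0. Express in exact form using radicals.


Using the quadratic formula: x = (-b ± sqrt(b^2 - 4ac)) / (2a)
Here a = 2, b = 7, c = 2
Discriminant = b^2 - 4ac = 7^2 - 4(2)(2) = 49 - 16 = 33
Since discriminant = 33 > 0, there are two real roots.
x = (-7 ± sqrt(33)) / 4
Numerically: x ≈ -0.3139 or x ≈ -3.1861

x = (-7 + sqrt(33)) / 4 or x = (-7 - sqrt(33)) / 4


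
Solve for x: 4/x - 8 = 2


Subtract -8 from both sides: 4/x = 10
Multiply both sides by x: 4 = 10 * x
Divide by 10: x = 2/5

x = 2/5


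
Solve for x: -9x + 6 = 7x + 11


Starting with: -9x + 6 = 7x + 11
Move all x terms to left: (-9 - 7)x = 11 - 6
Simplify: -16x = 5
Divide both sides by -16: x = -5/16

x = -5/16


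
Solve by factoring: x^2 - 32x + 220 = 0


We need two numbers that multiply to 220 and add to -32.
Those numbers are -22 and -10 (since (-22) * (-10) = 220 and (-22) + (-10) = -32).
So x^2 - 32x + 220 = (x - 22)(x - 10) = 0
Setting each factor to zero: x = 22 or x = 10

x = 10, x = 22


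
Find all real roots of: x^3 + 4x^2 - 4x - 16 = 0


Let p(x) = x^3 + 4x^2 - 4x - 16. By the rational root theorem (leading coefficient 1), any rational root is an integer divisor of 16: try ±1, ±2, ... in turn.
Test x = 1: value = -15 ≠ 0.
Test x = -1: value = -9 ≠ 0.
Test x = 2: value = 0 ✓, so (x - 2) is a factor.
Synthetic division by (x - 2): bring down 1; 1(2) + 4 = 6; 6(2) - 4 = 8; 8(2) - 16 = 0 → quotient x^2 + 6x + 8, remainder 0.
Solve the quadratic x^2 + 6x + 8 = 0: discriminant = 6^2 - 4(1)(8) = 36 - 32 = 4.
sqrt(4) = 2, so x = (-6 ± 2)/2: x = -2 or x = -4.

x = -4, x = -2, x = 2


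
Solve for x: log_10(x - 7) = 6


Convert to exponential form: x - 7 = 10^6 = 1000000
x = 1000000 + 7 = 1000007
Check: log_10(1000007 - 7) = log_10(1000000) = log_10(1000000) = 6 ✓

x = 1000007


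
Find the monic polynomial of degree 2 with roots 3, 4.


A monic polynomial with roots 3, 4 is:
p(x) = (x - 3)(x - 4)
After multiplying by (x - 3): x - 3
After multiplying by (x - 4): x^2 - 7x + 12

x^2 - 7x + 12


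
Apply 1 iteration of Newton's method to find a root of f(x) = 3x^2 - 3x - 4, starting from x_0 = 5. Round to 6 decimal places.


Newton's method: x_(n+1) = x_n - f(x_n)/f'(x_n)
f(x) = 3x^2 - 3x - 4
f'(x) = 6x - 3

Iteration 1:
  f(5.000000) = 56.000000
  f'(5.000000) = 27.000000
  x_1 = 5.000000 - (56.000000)/(27.000000) = 2.925926

x_1 = 2.925926


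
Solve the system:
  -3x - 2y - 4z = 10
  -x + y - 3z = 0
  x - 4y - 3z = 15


Using Cramer's rule. Expand each determinant along the first row.
D  = (-3)*[1*(-3) - (-3)*(-4)] - (-2)*[(-1)*(-3) - (-3)*1] + (-4)*[(-1)*(-4) - 1*1]
  = (-3)*(-15) - (-2)*(6) + (-4)*(3) = 45
Dx = 10*[1*(-3) - (-3)*(-4)] - (-2)*[0*(-3) - (-3)*15] + (-4)*[0*(-4) - 1*15]
  = 10*(-15) - (-2)*(45) + (-4)*(-15) = 0
Dy = (-3)*[0*(-3) - (-3)*15] - 10*[(-1)*(-3) - (-3)*1] + (-4)*[(-1)*15 - 0*1]
  = (-3)*(45) - 10*(6) + (-4)*(-15) = -135
Dz = (-3)*[1*15 - 0*(-4)] - (-2)*[(-1)*15 - 0*1] + 10*[(-1)*(-4) - 1*1]
  = (-3)*(15) - (-2)*(-15) + 10*(3) = -45
x = Dx/D = 0/45 = 0, y = Dy/D = -135/45 = -3, z = Dz/D = -45/45 = -1
Check eq1: (-3)(0) + (-2)(-3) + (-4)(-1) = 10 = 10 ✓
Check eq2: (-1)(0) + (1)(-3) + (-3)(-1) = 0 = 0 ✓
Check eq3: (1)(0) + (-4)(-3) + (-3)(-1) = 15 = 15 ✓

x = 0, y = -3, z = -1


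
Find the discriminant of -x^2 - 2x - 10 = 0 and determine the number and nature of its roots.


For ax^2 + bx + c = 0, discriminant D = b^2 - 4ac
Here a = -1, b = -2, c = -10
D = (-2)^2 - 4(-1)(-10) = 4 - 40 = -36

D = -36 < 0
The equation has no real roots (2 complex conjugate roots).

Discriminant = -36, no real roots (2 complex conjugate roots)


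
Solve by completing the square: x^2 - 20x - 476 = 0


Start: x^2 - 20x - 476 = 0
Move constant: x^2 - 20x = 476
Half of -20 is -10, squared is 100
Add 100 to both sides: x^2 - 20x + 100 = 576
(x - 10)^2 = 576
x - 10 = ±24
x = 10 + 24 = 34 or x = 10 - 24 = -14

x = -14, x = 34


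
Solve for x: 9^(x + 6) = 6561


Express both sides with the same base.
6561 = 9^4
Since the bases match, equate exponents: x + 6 = 4
So x = 4 - (6) = -2

x = -2


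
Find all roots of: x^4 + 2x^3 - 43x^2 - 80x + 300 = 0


Let p(x) = x^4 + 2x^3 - 43x^2 - 80x + 300. By the rational root theorem (leading coefficient 1), any rational root is an integer divisor of 300: try ±1, ±2, ... in turn.
Test x = 1: value = 180 ≠ 0.
Test x = -1: value = 336 ≠ 0.
Test x = 2: value = 0 ✓, so (x - 2) is a factor.
Synthetic division by (x - 2): bring down 1; 1(2) + 2 = 4; 4(2) - 43 = -35; (-35)(2) - 80 = -150; (-150)(2) + 300 = 0 → quotient x^3 + 4x^2 - 35x - 150, remainder 0.
Continue with the quotient x^3 + 4x^2 - 35x - 150 (candidates must divide 150; re-test x = 2 first in case it repeats).
Test x = 2: value = -196 ≠ 0.
Test x = -2: value = -72 ≠ 0.
Test x = 3: value = -192 ≠ 0.
Test x = -3: value = -36 ≠ 0.
Test x = 5: value = -100 ≠ 0.
Test x = -5: value = 0 ✓, so (x + 5) is a factor.
Synthetic division by (x + 5): bring down 1; 1(-5) + 4 = -1; (-1)(-5) - 35 = -30; (-30)(-5) - 150 = 0 → quotient x^2 - x - 30, remainder 0.
Solve the quadratic x^2 - x - 30 = 0: discriminant = (-1)^2 - 4(1)(-30) = 1 + 120 = 121.
sqrt(121) = 11, so x = (1 ± 11)/2: x = 6 or x = -5.
Collecting all roots found:

x = -5 (multiplicity 2), x = 2, x = 6


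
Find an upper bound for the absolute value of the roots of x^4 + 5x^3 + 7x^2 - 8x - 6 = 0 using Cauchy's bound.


Cauchy's bound: all roots r satisfy |r| <= 1 + max(|a_i/a_n|) for i = 0,...,n-1
where a_n is the leading coefficient.

Coefficients: [1, 5, 7, -8, -6]
Leading coefficient a_n = 1
Ratios |a_i/a_n|: 5, 7, 8, 6
Maximum ratio: 8
Cauchy's bound: |r| <= 1 + 8 = 9

Upper bound = 9


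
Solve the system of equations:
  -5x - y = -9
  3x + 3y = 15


Using Cramer's rule:
Determinant D = (-5)(3) - (3)(-1) = -15 + 3 = -12
Dx = (-9)(3) - (15)(-1) = -27 + 15 = -12
Dy = (-5)(15) - (3)(-9) = -75 + 27 = -48
x = Dx/D = -12/-12 = 1
y = Dy/D = -48/-12 = 4

x = 1, y = 4


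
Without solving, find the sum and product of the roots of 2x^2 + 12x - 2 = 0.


By Vieta's formulas for ax^2 + bx + c = 0:
  Sum of roots = -b/a
  Product of roots = c/a

Here a = 2, b = 12, c = -2
Sum = -(12)/2 = -6
Product = -2/2 = -1

Sum = -6, Product = -1


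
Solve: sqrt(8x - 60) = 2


Square both sides: 8x - 60 = 2^2 = 4
8x = 4 + 60 = 64
x = 8
Check: sqrt(8*8 - 60) = sqrt(4) = 2 ✓

x = 8


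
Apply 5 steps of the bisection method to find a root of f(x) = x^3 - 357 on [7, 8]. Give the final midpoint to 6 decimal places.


f(x) = x^3 - 357
f(7) = -14 < 0
f(8) = 155 > 0

Step 1: midpoint = (7.000000 + 8.000000)/2 = 7.500000
  f(7.500000) = 64.875000
  f(mid) > 0, so root is in [7.000000, 7.500000]

Step 2: midpoint = (7.000000 + 7.500000)/2 = 7.250000
  f(7.250000) = 24.078125
  f(mid) > 0, so root is in [7.000000, 7.250000]

Step 3: midpoint = (7.000000 + 7.250000)/2 = 7.125000
  f(7.125000) = 4.705078
  f(mid) > 0, so root is in [7.000000, 7.125000]

Step 4: midpoint = (7.000000 + 7.125000)/2 = 7.062500
  f(7.062500) = -4.730225
  f(mid) < 0, so root is in [7.062500, 7.125000]

Step 5: midpoint = (7.062500 + 7.125000)/2 = 7.093750
  f(7.093750) = -0.033356
  f(mid) < 0, so root is in [7.093750, 7.125000]

midpoint = 7.093750


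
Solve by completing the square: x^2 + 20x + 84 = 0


Start: x^2 + 20x + 84 = 0
Move constant: x^2 + 20x = -84
Half of 20 is 10, squared is 100
Add 100 to both sides: x^2 + 20x + 100 = 16
(x + 10)^2 = 16
x + 10 = ±4
x = -10 + 4 = -6 or x = -10 - 4 = -14

x = -14, x = -6


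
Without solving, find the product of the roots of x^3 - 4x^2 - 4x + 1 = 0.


By Vieta's formulas for x^3 + bx^2 + cx + d = 0:
  r1 + r2 + r3 = -b/a = 4
  r1*r2 + r1*r3 + r2*r3 = c/a = -4
  r1*r2*r3 = -d/a = -1


Product = -1


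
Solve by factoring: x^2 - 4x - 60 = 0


We need two numbers that multiply to -60 and add to -4.
Those numbers are 6 and -10 (since 6 * (-10) = -60 and 6 + (-10) = -4).
So x^2 - 4x - 60 = (x + 6)(x - 10) = 0
Setting each factor to zero: x = -6 or x = 10

x = -6, x = 10


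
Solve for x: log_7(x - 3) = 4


Convert to exponential form: x - 3 = 7^4 = 2401
x = 2401 + 3 = 2404
Check: log_7(2404 - 3) = log_7(2401) = log_7(2401) = 4 ✓

x = 2404


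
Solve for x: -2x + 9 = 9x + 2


Starting with: -2x + 9 = 9x + 2
Move all x terms to left: (-2 - 9)x = 2 - 9
Simplify: -11x = -7
Divide both sides by -11: x = 7/11

x = 7/11


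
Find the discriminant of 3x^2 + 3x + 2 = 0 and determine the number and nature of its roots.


For ax^2 + bx + c = 0, discriminant D = b^2 - 4ac
Here a = 3, b = 3, c = 2
D = (3)^2 - 4(3)(2) = 9 - 24 = -15

D = -15 < 0
The equation has no real roots (2 complex conjugate roots).

Discriminant = -15, no real roots (2 complex conjugate roots)


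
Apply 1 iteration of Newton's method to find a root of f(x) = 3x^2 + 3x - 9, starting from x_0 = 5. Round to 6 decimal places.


Newton's method: x_(n+1) = x_n - f(x_n)/f'(x_n)
f(x) = 3x^2 + 3x - 9
f'(x) = 6x + 3

Iteration 1:
  f(5.000000) = 81.000000
  f'(5.000000) = 33.000000
  x_1 = 5.000000 - (81.000000)/(33.000000) = 2.545455

x_1 = 2.545455


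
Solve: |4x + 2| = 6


An absolute value equation |expr| = 6 gives two cases:
Case 1: 4x + 2 = 6
  4x = 4, so x = 1
Case 2: 4x + 2 = -6
  4x = -8, so x = -2

x = -2, x = 1


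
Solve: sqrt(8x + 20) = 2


Square both sides: 8x + 20 = 2^2 = 4
8x = 4 - 20 = -16
x = -2
Check: sqrt(8*(-2) + 20) = sqrt(4) = 2 ✓

x = -2


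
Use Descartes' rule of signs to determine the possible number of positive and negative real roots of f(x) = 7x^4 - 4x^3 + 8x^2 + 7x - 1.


Descartes' rule of signs:

For positive roots, count sign changes in f(x) = 7x^4 - 4x^3 + 8x^2 + 7x - 1:
Signs of coefficients: +, -, +, +, -
Number of sign changes: 3
Possible positive real roots: 3, 1

For negative roots, examine f(-x) = 7x^4 + 4x^3 + 8x^2 - 7x - 1:
Signs of coefficients: +, +, +, -, -
Number of sign changes: 1
Possible negative real roots: 1

Positive roots: 3 or 1; Negative roots: 1


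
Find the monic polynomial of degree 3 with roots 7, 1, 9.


A monic polynomial with roots 7, 1, 9 is:
p(x) = (x - 7)(x - 1)(x - 9)
After multiplying by (x - 7): x - 7
After multiplying by (x - 1): x^2 - 8x + 7
After multiplying by (x - 9): x^3 - 17x^2 + 79x - 63

x^3 - 17x^2 + 79x - 63


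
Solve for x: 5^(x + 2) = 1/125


Express both sides with the same base.
1/125 = 5^(-3)
Since the bases match, equate exponents: x + 2 = -3
So x = -3 - (2) = -5

x = -5


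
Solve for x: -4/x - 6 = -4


Subtract -6 from both sides: -4/x = 2
Multiply both sides by x: -4 = 2 * x
Divide by 2: x = -2

x = -2


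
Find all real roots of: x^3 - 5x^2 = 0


The constant term is 0, so x = 0 is a root. Factor out x:
  x(x^2 - 5x) = 0
Solve the quadratic x^2 - 5x = 0: discriminant = (-5)^2 - 4(1)(0) = 25 - 0 = 25.
sqrt(25) = 5, so x = (5 ± 5)/2: x = 5 or x = 0.

x = 0 (multiplicity 2), x = 5


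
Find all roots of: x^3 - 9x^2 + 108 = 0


Let p(x) = x^3 - 9x^2 + 108. By the rational root theorem (leading coefficient 1), any rational root is an integer divisor of 108: try ±1, ±2, ... in turn.
Test x = 1: value = 100 ≠ 0.
Test x = -1: value = 98 ≠ 0.
Test x = 2: value = 80 ≠ 0.
Test x = -2: value = 64 ≠ 0.
Test x = 3: value = 54 ≠ 0.
Test x = -3: value = 0 ✓, so (x + 3) is a factor.
Synthetic division by (x + 3): bring down 1; 1(-3) - 9 = -12; (-12)(-3) + 0 = 36; 36(-3) + 108 = 0 → quotient x^2 - 12x + 36, remainder 0.
Solve the quadratic x^2 - 12x + 36 = 0: discriminant = (-12)^2 - 4(1)(36) = 144 - 144 = 0.
Discriminant = 0, so a double root: x = 12/2 = 6.
Collecting all roots found:

x = -3, x = 6 (multiplicity 2)


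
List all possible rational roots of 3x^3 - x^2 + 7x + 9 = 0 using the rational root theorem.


Rational root theorem: possible roots are ±p/q where:
  p divides the constant term (9): p ∈ {1, 3, 9}
  q divides the leading coefficient (3): q ∈ {1, 3}

All possible rational roots: -9, -3, -1, -1/3, 1/3, 1, 3, 9

-9, -3, -1, -1/3, 1/3, 1, 3, 9


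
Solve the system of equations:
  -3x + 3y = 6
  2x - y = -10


Using Cramer's rule:
Determinant D = (-3)(-1) - (2)(3) = 3 - 6 = -3
Dx = (6)(-1) - (-10)(3) = -6 + 30 = 24
Dy = (-3)(-10) - (2)(6) = 30 - 12 = 18
x = Dx/D = 24/-3 = -8
y = Dy/D = 18/-3 = -6

x = -8, y = -6


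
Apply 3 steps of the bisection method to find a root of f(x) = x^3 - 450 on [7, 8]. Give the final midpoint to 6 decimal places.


f(x) = x^3 - 450
f(7) = -107 < 0
f(8) = 62 > 0

Step 1: midpoint = (7.000000 + 8.000000)/2 = 7.500000
  f(7.500000) = -28.125000
  f(mid) < 0, so root is in [7.500000, 8.000000]

Step 2: midpoint = (7.500000 + 8.000000)/2 = 7.750000
  f(7.750000) = 15.484375
  f(mid) > 0, so root is in [7.500000, 7.750000]

Step 3: midpoint = (7.500000 + 7.750000)/2 = 7.625000
  f(7.625000) = -6.677734
  f(mid) < 0, so root is in [7.625000, 7.750000]

midpoint = 7.625000


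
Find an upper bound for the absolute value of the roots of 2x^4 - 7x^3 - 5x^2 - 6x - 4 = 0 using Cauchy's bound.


Cauchy's bound: all roots r satisfy |r| <= 1 + max(|a_i/a_n|) for i = 0,...,n-1
where a_n is the leading coefficient.

Coefficients: [2, -7, -5, -6, -4]
Leading coefficient a_n = 2
Ratios |a_i/a_n|: 7/2, 5/2, 3, 2
Maximum ratio: 7/2
Cauchy's bound: |r| <= 1 + 7/2 = 9/2

Upper bound = 9/2


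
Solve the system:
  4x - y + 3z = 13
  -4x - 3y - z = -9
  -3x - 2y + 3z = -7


Using Cramer's rule. Expand each determinant along the first row.
D  = 4*[(-3)*3 - (-1)*(-2)] - (-1)*[(-4)*3 - (-1)*(-3)] + 3*[(-4)*(-2) - (-3)*(-3)]
  = 4*(-11) - (-1)*(-15) + 3*(-1) = -62
Dx = 13*[(-3)*3 - (-1)*(-2)] - (-1)*[(-9)*3 - (-1)*(-7)] + 3*[(-9)*(-2) - (-3)*(-7)]
  = 13*(-11) - (-1)*(-34) + 3*(-3) = -186
Dy = 4*[(-9)*3 - (-1)*(-7)] - 13*[(-4)*3 - (-1)*(-3)] + 3*[(-4)*(-7) - (-9)*(-3)]
  = 4*(-34) - 13*(-15) + 3*(1) = 62
Dz = 4*[(-3)*(-7) - (-9)*(-2)] - (-1)*[(-4)*(-7) - (-9)*(-3)] + 13*[(-4)*(-2) - (-3)*(-3)]
  = 4*(3) - (-1)*(1) + 13*(-1) = 0
x = Dx/D = -186/-62 = 3, y = Dy/D = 62/-62 = -1, z = Dz/D = 0/-62 = 0
Check eq1: (4)(3) + (-1)(-1) + (3)(0) = 13 = 13 ✓
Check eq2: (-4)(3) + (-3)(-1) + (-1)(0) = -9 = -9 ✓
Check eq3: (-3)(3) + (-2)(-1) + (3)(0) = -7 = -7 ✓

x = 3, y = -1, z = 0


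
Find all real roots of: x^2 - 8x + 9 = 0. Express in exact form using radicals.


Using the quadratic formula: x = (-b ± sqrt(b^2 - 4ac)) / (2a)
Here a = 1, b = -8, c = 9
Discriminant = b^2 - 4ac = (-8)^2 - 4(1)(9) = 64 - 36 = 28
Since discriminant = 28 > 0, there are two real roots.
x = (8 ± 2*sqrt(7)) / 2
Simplifying: x = 4 ± sqrt(7)
Numerically: x ≈ 6.6458 or x ≈ 1.3542

x = 4 + sqrt(7) or x = 4 - sqrt(7)


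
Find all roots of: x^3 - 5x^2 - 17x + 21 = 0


Let p(x) = x^3 - 5x^2 - 17x + 21. By the rational root theorem (leading coefficient 1), any rational root is an integer divisor of 21: try ±1, ±2, ... in turn.
Test x = 1: value = 0 ✓, so (x - 1) is a factor.
Synthetic division by (x - 1): bring down 1; 1(1) - 5 = -4; (-4)(1) - 17 = -21; (-21)(1) + 21 = 0 → quotient x^2 - 4x - 21, remainder 0.
Solve the quadratic x^2 - 4x - 21 = 0: discriminant = (-4)^2 - 4(1)(-21) = 16 + 84 = 100.
sqrt(100) = 10, so x = (4 ± 10)/2: x = 7 or x = -3.
Collecting all roots found:

x = -3, x = 1, x = 7


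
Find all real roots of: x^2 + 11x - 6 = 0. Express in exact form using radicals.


Using the quadratic formula: x = (-b ± sqrt(b^2 - 4ac)) / (2a)
Here a = 1, b = 11, c = -6
Discriminant = b^2 - 4ac = 11^2 - 4(1)(-6) = 121 + 24 = 145
Since discriminant = 145 > 0, there are two real roots.
x = (-11 ± sqrt(145)) / 2
Numerically: x ≈ 0.5208 or x ≈ -11.5208

x = (-11 + sqrt(145)) / 2 or x = (-11 - sqrt(145)) / 2
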